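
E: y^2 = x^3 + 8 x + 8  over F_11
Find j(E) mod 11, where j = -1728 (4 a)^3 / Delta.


Delta = -16(4 a^3 + 27 b^2) mod 11 = 7
-1728 * (4 a)^3 = -1728 * (4*8)^3 mod 11 = 1
j = 1 * 7^(-1) mod 11 = 8

j = 8 (mod 11)


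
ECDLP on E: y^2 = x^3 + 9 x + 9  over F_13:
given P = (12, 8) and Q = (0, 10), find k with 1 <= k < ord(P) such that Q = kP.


Enumerate multiples of P until we hit Q = (0, 10):
  1P = (12, 8)
  2P = (5, 7)
  3P = (0, 3)
  4P = (0, 10)
Match found at i = 4.

k = 4


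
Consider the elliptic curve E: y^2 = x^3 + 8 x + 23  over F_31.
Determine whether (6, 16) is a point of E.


Check whether y^2 = x^3 + 8 x + 23 (mod 31) for (x, y) = (6, 16).
LHS: y^2 = 16^2 mod 31 = 8
RHS: x^3 + 8 x + 23 = 6^3 + 8*6 + 23 mod 31 = 8
LHS = RHS

Yes, on the curve


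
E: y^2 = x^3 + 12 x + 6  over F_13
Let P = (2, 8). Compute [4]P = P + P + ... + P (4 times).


k = 4 = 100_2 (binary, LSB first: 001)
Double-and-add from P = (2, 8):
  bit 0 = 0: acc unchanged = O
  bit 1 = 0: acc unchanged = O
  bit 2 = 1: acc = O + (7, 11) = (7, 11)

4P = (7, 11)


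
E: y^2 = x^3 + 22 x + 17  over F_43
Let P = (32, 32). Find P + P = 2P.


Doubling: s = (3 x1^2 + a) / (2 y1)
s = (3*32^2 + 22) / (2*32) mod 43 = 4
x3 = s^2 - 2 x1 mod 43 = 4^2 - 2*32 = 38
y3 = s (x1 - x3) - y1 mod 43 = 4 * (32 - 38) - 32 = 30

2P = (38, 30)


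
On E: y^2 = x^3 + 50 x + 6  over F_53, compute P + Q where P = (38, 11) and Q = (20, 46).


P != Q, so use the chord formula.
s = (y2 - y1) / (x2 - x1) = (35) / (35) mod 53 = 1
x3 = s^2 - x1 - x2 mod 53 = 1^2 - 38 - 20 = 49
y3 = s (x1 - x3) - y1 mod 53 = 1 * (38 - 49) - 11 = 31

P + Q = (49, 31)


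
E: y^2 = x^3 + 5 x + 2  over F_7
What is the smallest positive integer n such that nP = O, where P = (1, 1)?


Compute successive multiples of P until we hit O:
  1P = (1, 1)
  2P = (0, 3)
  3P = (3, 3)
  4P = (4, 3)
  5P = (4, 4)
  6P = (3, 4)
  7P = (0, 4)
  8P = (1, 6)
  ... (continuing to 9P)
  9P = O

ord(P) = 9


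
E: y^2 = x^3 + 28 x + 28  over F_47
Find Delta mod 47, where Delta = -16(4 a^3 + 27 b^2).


4 a^3 + 27 b^2 = 4*28^3 + 27*28^2 = 87808 + 21168 = 108976
Delta = -16 * (108976) = -1743616
Delta mod 47 = 37

Delta = 37 (mod 47)


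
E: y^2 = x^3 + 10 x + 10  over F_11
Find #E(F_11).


For each x in F_11, count y with y^2 = x^3 + 10 x + 10 mod 11:
  x = 2: RHS = 5, y in [4, 7]  -> 2 point(s)
  x = 3: RHS = 1, y in [1, 10]  -> 2 point(s)
  x = 4: RHS = 4, y in [2, 9]  -> 2 point(s)
  x = 5: RHS = 9, y in [3, 8]  -> 2 point(s)
  x = 6: RHS = 0, y in [0]  -> 1 point(s)
  x = 7: RHS = 5, y in [4, 7]  -> 2 point(s)
  x = 9: RHS = 4, y in [2, 9]  -> 2 point(s)
Affine points: 13. Add the point at infinity: total = 14.

#E(F_11) = 14


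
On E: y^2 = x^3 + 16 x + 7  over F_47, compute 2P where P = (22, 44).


Doubling: s = (3 x1^2 + a) / (2 y1)
s = (3*22^2 + 16) / (2*44) mod 47 = 6
x3 = s^2 - 2 x1 mod 47 = 6^2 - 2*22 = 39
y3 = s (x1 - x3) - y1 mod 47 = 6 * (22 - 39) - 44 = 42

2P = (39, 42)


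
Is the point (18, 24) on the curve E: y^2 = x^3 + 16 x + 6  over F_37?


Check whether y^2 = x^3 + 16 x + 6 (mod 37) for (x, y) = (18, 24).
LHS: y^2 = 24^2 mod 37 = 21
RHS: x^3 + 16 x + 6 = 18^3 + 16*18 + 6 mod 37 = 21
LHS = RHS

Yes, on the curve


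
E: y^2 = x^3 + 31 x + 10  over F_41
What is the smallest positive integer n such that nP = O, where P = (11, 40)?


Compute successive multiples of P until we hit O:
  1P = (11, 40)
  2P = (1, 40)
  3P = (29, 1)
  4P = (0, 25)
  5P = (20, 26)
  6P = (19, 18)
  7P = (16, 25)
  8P = (23, 37)
  ... (continuing to 20P)
  20P = O

ord(P) = 20


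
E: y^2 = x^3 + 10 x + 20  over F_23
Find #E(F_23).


For each x in F_23, count y with y^2 = x^3 + 10 x + 20 mod 23:
  x = 1: RHS = 8, y in [10, 13]  -> 2 point(s)
  x = 2: RHS = 2, y in [5, 18]  -> 2 point(s)
  x = 3: RHS = 8, y in [10, 13]  -> 2 point(s)
  x = 4: RHS = 9, y in [3, 20]  -> 2 point(s)
  x = 10: RHS = 16, y in [4, 19]  -> 2 point(s)
  x = 11: RHS = 12, y in [9, 14]  -> 2 point(s)
  x = 13: RHS = 1, y in [1, 22]  -> 2 point(s)
  x = 14: RHS = 6, y in [11, 12]  -> 2 point(s)
  x = 15: RHS = 3, y in [7, 16]  -> 2 point(s)
  x = 18: RHS = 6, y in [11, 12]  -> 2 point(s)
  x = 19: RHS = 8, y in [10, 13]  -> 2 point(s)
  x = 20: RHS = 9, y in [3, 20]  -> 2 point(s)
  x = 22: RHS = 9, y in [3, 20]  -> 2 point(s)
Affine points: 26. Add the point at infinity: total = 27.

#E(F_23) = 27


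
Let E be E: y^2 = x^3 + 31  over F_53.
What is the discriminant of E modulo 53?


4 a^3 + 27 b^2 = 4*0^3 + 27*31^2 = 0 + 25947 = 25947
Delta = -16 * (25947) = -415152
Delta mod 53 = 50

Delta = 50 (mod 53)


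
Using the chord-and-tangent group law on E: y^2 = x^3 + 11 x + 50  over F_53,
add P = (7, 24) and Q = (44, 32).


P != Q, so use the chord formula.
s = (y2 - y1) / (x2 - x1) = (8) / (37) mod 53 = 26
x3 = s^2 - x1 - x2 mod 53 = 26^2 - 7 - 44 = 42
y3 = s (x1 - x3) - y1 mod 53 = 26 * (7 - 42) - 24 = 20

P + Q = (42, 20)


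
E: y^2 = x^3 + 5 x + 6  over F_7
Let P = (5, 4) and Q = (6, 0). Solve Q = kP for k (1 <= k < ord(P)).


Enumerate multiples of P until we hit Q = (6, 0):
  1P = (5, 4)
  2P = (6, 0)
Match found at i = 2.

k = 2


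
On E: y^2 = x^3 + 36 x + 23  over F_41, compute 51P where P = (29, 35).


k = 51 = 110011_2 (binary, LSB first: 110011)
Double-and-add from P = (29, 35):
  bit 0 = 1: acc = O + (29, 35) = (29, 35)
  bit 1 = 1: acc = (29, 35) + (28, 8) = (16, 29)
  bit 2 = 0: acc unchanged = (16, 29)
  bit 3 = 0: acc unchanged = (16, 29)
  bit 4 = 1: acc = (16, 29) + (0, 33) = (2, 29)
  bit 5 = 1: acc = (2, 29) + (23, 29) = (16, 12)

51P = (16, 12)


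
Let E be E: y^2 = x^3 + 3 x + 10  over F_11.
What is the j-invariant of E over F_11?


Delta = -16(4 a^3 + 27 b^2) mod 11 = 7
-1728 * (4 a)^3 = -1728 * (4*3)^3 mod 11 = 10
j = 10 * 7^(-1) mod 11 = 3

j = 3 (mod 11)


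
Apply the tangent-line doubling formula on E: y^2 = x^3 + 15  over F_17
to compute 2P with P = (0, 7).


Doubling: s = (3 x1^2 + a) / (2 y1)
s = (3*0^2 + 0) / (2*7) mod 17 = 0
x3 = s^2 - 2 x1 mod 17 = 0^2 - 2*0 = 0
y3 = s (x1 - x3) - y1 mod 17 = 0 * (0 - 0) - 7 = 10

2P = (0, 10)


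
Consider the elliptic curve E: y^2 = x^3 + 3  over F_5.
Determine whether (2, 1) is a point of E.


Check whether y^2 = x^3 + 0 x + 3 (mod 5) for (x, y) = (2, 1).
LHS: y^2 = 1^2 mod 5 = 1
RHS: x^3 + 0 x + 3 = 2^3 + 0*2 + 3 mod 5 = 1
LHS = RHS

Yes, on the curve


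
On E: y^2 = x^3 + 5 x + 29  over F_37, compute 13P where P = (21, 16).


k = 13 = 1101_2 (binary, LSB first: 1011)
Double-and-add from P = (21, 16):
  bit 0 = 1: acc = O + (21, 16) = (21, 16)
  bit 1 = 0: acc unchanged = (21, 16)
  bit 2 = 1: acc = (21, 16) + (32, 29) = (12, 35)
  bit 3 = 1: acc = (12, 35) + (35, 23) = (30, 13)

13P = (30, 13)


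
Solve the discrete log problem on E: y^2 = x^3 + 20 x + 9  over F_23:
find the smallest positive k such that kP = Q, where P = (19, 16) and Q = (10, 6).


Enumerate multiples of P until we hit Q = (10, 6):
  1P = (19, 16)
  2P = (10, 6)
Match found at i = 2.

k = 2


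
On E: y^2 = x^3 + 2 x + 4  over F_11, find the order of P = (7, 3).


Compute successive multiples of P until we hit O:
  1P = (7, 3)
  2P = (9, 6)
  3P = (0, 2)
  4P = (2, 4)
  5P = (6, 10)
  6P = (3, 2)
  7P = (10, 10)
  8P = (8, 2)
  ... (continuing to 17P)
  17P = O

ord(P) = 17


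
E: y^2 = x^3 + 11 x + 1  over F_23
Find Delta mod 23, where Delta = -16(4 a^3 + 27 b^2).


4 a^3 + 27 b^2 = 4*11^3 + 27*1^2 = 5324 + 27 = 5351
Delta = -16 * (5351) = -85616
Delta mod 23 = 13

Delta = 13 (mod 23)


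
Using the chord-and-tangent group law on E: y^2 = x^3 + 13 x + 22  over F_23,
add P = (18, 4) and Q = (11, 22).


P != Q, so use the chord formula.
s = (y2 - y1) / (x2 - x1) = (18) / (16) mod 23 = 4
x3 = s^2 - x1 - x2 mod 23 = 4^2 - 18 - 11 = 10
y3 = s (x1 - x3) - y1 mod 23 = 4 * (18 - 10) - 4 = 5

P + Q = (10, 5)


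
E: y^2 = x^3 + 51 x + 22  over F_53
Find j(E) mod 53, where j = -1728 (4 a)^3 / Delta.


Delta = -16(4 a^3 + 27 b^2) mod 53 = 32
-1728 * (4 a)^3 = -1728 * (4*51)^3 mod 53 = 7
j = 7 * 32^(-1) mod 53 = 35

j = 35 (mod 53)


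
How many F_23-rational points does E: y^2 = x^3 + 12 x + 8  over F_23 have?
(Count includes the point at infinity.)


For each x in F_23, count y with y^2 = x^3 + 12 x + 8 mod 23:
  x = 0: RHS = 8, y in [10, 13]  -> 2 point(s)
  x = 3: RHS = 2, y in [5, 18]  -> 2 point(s)
  x = 5: RHS = 9, y in [3, 20]  -> 2 point(s)
  x = 8: RHS = 18, y in [8, 15]  -> 2 point(s)
  x = 10: RHS = 1, y in [1, 22]  -> 2 point(s)
  x = 16: RHS = 18, y in [8, 15]  -> 2 point(s)
  x = 22: RHS = 18, y in [8, 15]  -> 2 point(s)
Affine points: 14. Add the point at infinity: total = 15.

#E(F_23) = 15


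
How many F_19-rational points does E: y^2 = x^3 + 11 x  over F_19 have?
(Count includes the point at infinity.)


For each x in F_19, count y with y^2 = x^3 + 11 x + 0 mod 19:
  x = 0: RHS = 0, y in [0]  -> 1 point(s)
  x = 2: RHS = 11, y in [7, 12]  -> 2 point(s)
  x = 5: RHS = 9, y in [3, 16]  -> 2 point(s)
  x = 6: RHS = 16, y in [4, 15]  -> 2 point(s)
  x = 8: RHS = 11, y in [7, 12]  -> 2 point(s)
  x = 9: RHS = 11, y in [7, 12]  -> 2 point(s)
  x = 12: RHS = 17, y in [6, 13]  -> 2 point(s)
  x = 15: RHS = 6, y in [5, 14]  -> 2 point(s)
  x = 16: RHS = 16, y in [4, 15]  -> 2 point(s)
  x = 18: RHS = 7, y in [8, 11]  -> 2 point(s)
Affine points: 19. Add the point at infinity: total = 20.

#E(F_19) = 20


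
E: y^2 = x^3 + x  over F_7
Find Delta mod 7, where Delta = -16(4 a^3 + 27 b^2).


4 a^3 + 27 b^2 = 4*1^3 + 27*0^2 = 4 + 0 = 4
Delta = -16 * (4) = -64
Delta mod 7 = 6

Delta = 6 (mod 7)


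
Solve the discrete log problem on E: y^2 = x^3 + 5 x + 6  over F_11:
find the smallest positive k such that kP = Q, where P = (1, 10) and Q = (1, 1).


Enumerate multiples of P until we hit Q = (1, 1):
  1P = (1, 10)
  2P = (3, 9)
  3P = (10, 0)
  4P = (3, 2)
  5P = (1, 1)
Match found at i = 5.

k = 5


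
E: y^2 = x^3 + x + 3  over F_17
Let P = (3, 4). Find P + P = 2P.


Doubling: s = (3 x1^2 + a) / (2 y1)
s = (3*3^2 + 1) / (2*4) mod 17 = 12
x3 = s^2 - 2 x1 mod 17 = 12^2 - 2*3 = 2
y3 = s (x1 - x3) - y1 mod 17 = 12 * (3 - 2) - 4 = 8

2P = (2, 8)


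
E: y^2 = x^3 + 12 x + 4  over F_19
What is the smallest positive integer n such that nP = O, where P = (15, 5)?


Compute successive multiples of P until we hit O:
  1P = (15, 5)
  2P = (6, 11)
  3P = (9, 10)
  4P = (11, 17)
  5P = (2, 13)
  6P = (8, 17)
  7P = (16, 13)
  8P = (14, 3)
  ... (continuing to 23P)
  23P = O

ord(P) = 23


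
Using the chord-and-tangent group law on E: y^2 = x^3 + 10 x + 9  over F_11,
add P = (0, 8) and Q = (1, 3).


P != Q, so use the chord formula.
s = (y2 - y1) / (x2 - x1) = (6) / (1) mod 11 = 6
x3 = s^2 - x1 - x2 mod 11 = 6^2 - 0 - 1 = 2
y3 = s (x1 - x3) - y1 mod 11 = 6 * (0 - 2) - 8 = 2

P + Q = (2, 2)


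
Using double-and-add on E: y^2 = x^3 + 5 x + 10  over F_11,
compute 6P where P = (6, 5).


k = 6 = 110_2 (binary, LSB first: 011)
Double-and-add from P = (6, 5):
  bit 0 = 0: acc unchanged = O
  bit 1 = 1: acc = O + (8, 1) = (8, 1)
  bit 2 = 1: acc = (8, 1) + (9, 5) = (10, 2)

6P = (10, 2)


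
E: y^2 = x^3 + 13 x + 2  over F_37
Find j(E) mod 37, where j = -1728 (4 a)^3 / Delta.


Delta = -16(4 a^3 + 27 b^2) mod 37 = 3
-1728 * (4 a)^3 = -1728 * (4*13)^3 mod 37 = 14
j = 14 * 3^(-1) mod 37 = 17

j = 17 (mod 37)


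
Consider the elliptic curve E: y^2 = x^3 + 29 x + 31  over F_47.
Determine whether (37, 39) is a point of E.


Check whether y^2 = x^3 + 29 x + 31 (mod 47) for (x, y) = (37, 39).
LHS: y^2 = 39^2 mod 47 = 17
RHS: x^3 + 29 x + 31 = 37^3 + 29*37 + 31 mod 47 = 10
LHS != RHS

No, not on the curve


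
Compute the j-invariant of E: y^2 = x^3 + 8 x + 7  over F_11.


Delta = -16(4 a^3 + 27 b^2) mod 11 = 8
-1728 * (4 a)^3 = -1728 * (4*8)^3 mod 11 = 1
j = 1 * 8^(-1) mod 11 = 7

j = 7 (mod 11)


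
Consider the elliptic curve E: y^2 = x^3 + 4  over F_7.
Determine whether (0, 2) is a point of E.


Check whether y^2 = x^3 + 0 x + 4 (mod 7) for (x, y) = (0, 2).
LHS: y^2 = 2^2 mod 7 = 4
RHS: x^3 + 0 x + 4 = 0^3 + 0*0 + 4 mod 7 = 4
LHS = RHS

Yes, on the curve


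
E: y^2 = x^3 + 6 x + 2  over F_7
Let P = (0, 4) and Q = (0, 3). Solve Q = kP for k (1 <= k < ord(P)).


Enumerate multiples of P until we hit Q = (0, 3):
  1P = (0, 4)
  2P = (1, 4)
  3P = (6, 3)
  4P = (2, 1)
  5P = (2, 6)
  6P = (6, 4)
  7P = (1, 3)
  8P = (0, 3)
Match found at i = 8.

k = 8


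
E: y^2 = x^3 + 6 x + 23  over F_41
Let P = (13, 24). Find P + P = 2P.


Doubling: s = (3 x1^2 + a) / (2 y1)
s = (3*13^2 + 6) / (2*24) mod 41 = 3
x3 = s^2 - 2 x1 mod 41 = 3^2 - 2*13 = 24
y3 = s (x1 - x3) - y1 mod 41 = 3 * (13 - 24) - 24 = 25

2P = (24, 25)


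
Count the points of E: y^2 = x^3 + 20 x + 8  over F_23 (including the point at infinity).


For each x in F_23, count y with y^2 = x^3 + 20 x + 8 mod 23:
  x = 0: RHS = 8, y in [10, 13]  -> 2 point(s)
  x = 1: RHS = 6, y in [11, 12]  -> 2 point(s)
  x = 3: RHS = 3, y in [7, 16]  -> 2 point(s)
  x = 5: RHS = 3, y in [7, 16]  -> 2 point(s)
  x = 7: RHS = 8, y in [10, 13]  -> 2 point(s)
  x = 8: RHS = 13, y in [6, 17]  -> 2 point(s)
  x = 10: RHS = 12, y in [9, 14]  -> 2 point(s)
  x = 11: RHS = 18, y in [8, 15]  -> 2 point(s)
  x = 13: RHS = 4, y in [2, 21]  -> 2 point(s)
  x = 15: RHS = 3, y in [7, 16]  -> 2 point(s)
  x = 16: RHS = 8, y in [10, 13]  -> 2 point(s)
  x = 18: RHS = 13, y in [6, 17]  -> 2 point(s)
  x = 19: RHS = 2, y in [5, 18]  -> 2 point(s)
  x = 20: RHS = 13, y in [6, 17]  -> 2 point(s)
  x = 21: RHS = 6, y in [11, 12]  -> 2 point(s)
Affine points: 30. Add the point at infinity: total = 31.

#E(F_23) = 31


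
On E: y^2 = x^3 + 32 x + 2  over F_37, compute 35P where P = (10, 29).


k = 35 = 100011_2 (binary, LSB first: 110001)
Double-and-add from P = (10, 29):
  bit 0 = 1: acc = O + (10, 29) = (10, 29)
  bit 1 = 1: acc = (10, 29) + (29, 23) = (31, 1)
  bit 2 = 0: acc unchanged = (31, 1)
  bit 3 = 0: acc unchanged = (31, 1)
  bit 4 = 0: acc unchanged = (31, 1)
  bit 5 = 1: acc = (31, 1) + (18, 34) = (24, 4)

35P = (24, 4)


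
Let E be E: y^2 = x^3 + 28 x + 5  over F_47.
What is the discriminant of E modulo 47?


4 a^3 + 27 b^2 = 4*28^3 + 27*5^2 = 87808 + 675 = 88483
Delta = -16 * (88483) = -1415728
Delta mod 47 = 6

Delta = 6 (mod 47)


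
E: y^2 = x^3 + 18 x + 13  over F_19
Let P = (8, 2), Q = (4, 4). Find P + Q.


P != Q, so use the chord formula.
s = (y2 - y1) / (x2 - x1) = (2) / (15) mod 19 = 9
x3 = s^2 - x1 - x2 mod 19 = 9^2 - 8 - 4 = 12
y3 = s (x1 - x3) - y1 mod 19 = 9 * (8 - 12) - 2 = 0

P + Q = (12, 0)


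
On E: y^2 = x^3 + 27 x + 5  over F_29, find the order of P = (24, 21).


Compute successive multiples of P until we hit O:
  1P = (24, 21)
  2P = (23, 27)
  3P = (18, 1)
  4P = (11, 3)
  5P = (22, 13)
  6P = (28, 21)
  7P = (6, 8)
  8P = (27, 1)
  ... (continuing to 39P)
  39P = O

ord(P) = 39


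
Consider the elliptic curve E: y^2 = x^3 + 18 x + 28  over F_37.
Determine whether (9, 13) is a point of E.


Check whether y^2 = x^3 + 18 x + 28 (mod 37) for (x, y) = (9, 13).
LHS: y^2 = 13^2 mod 37 = 21
RHS: x^3 + 18 x + 28 = 9^3 + 18*9 + 28 mod 37 = 31
LHS != RHS

No, not on the curve


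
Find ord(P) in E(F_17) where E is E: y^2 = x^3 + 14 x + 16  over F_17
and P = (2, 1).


Compute successive multiples of P until we hit O:
  1P = (2, 1)
  2P = (12, 5)
  3P = (12, 12)
  4P = (2, 16)
  5P = O

ord(P) = 5


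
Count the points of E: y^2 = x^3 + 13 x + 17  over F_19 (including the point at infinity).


For each x in F_19, count y with y^2 = x^3 + 13 x + 17 mod 19:
  x = 0: RHS = 17, y in [6, 13]  -> 2 point(s)
  x = 3: RHS = 7, y in [8, 11]  -> 2 point(s)
  x = 4: RHS = 0, y in [0]  -> 1 point(s)
  x = 5: RHS = 17, y in [6, 13]  -> 2 point(s)
  x = 6: RHS = 7, y in [8, 11]  -> 2 point(s)
  x = 8: RHS = 6, y in [5, 14]  -> 2 point(s)
  x = 10: RHS = 7, y in [8, 11]  -> 2 point(s)
  x = 11: RHS = 9, y in [3, 16]  -> 2 point(s)
  x = 12: RHS = 1, y in [1, 18]  -> 2 point(s)
  x = 14: RHS = 17, y in [6, 13]  -> 2 point(s)
Affine points: 19. Add the point at infinity: total = 20.

#E(F_19) = 20


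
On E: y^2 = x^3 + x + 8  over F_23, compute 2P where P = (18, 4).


Doubling: s = (3 x1^2 + a) / (2 y1)
s = (3*18^2 + 1) / (2*4) mod 23 = 21
x3 = s^2 - 2 x1 mod 23 = 21^2 - 2*18 = 14
y3 = s (x1 - x3) - y1 mod 23 = 21 * (18 - 14) - 4 = 11

2P = (14, 11)


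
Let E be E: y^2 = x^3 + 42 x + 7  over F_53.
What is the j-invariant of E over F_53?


Delta = -16(4 a^3 + 27 b^2) mod 53 = 45
-1728 * (4 a)^3 = -1728 * (4*42)^3 mod 53 = 45
j = 45 * 45^(-1) mod 53 = 1

j = 1 (mod 53)


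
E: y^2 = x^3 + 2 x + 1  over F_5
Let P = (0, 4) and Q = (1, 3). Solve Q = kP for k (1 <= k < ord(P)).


Enumerate multiples of P until we hit Q = (1, 3):
  1P = (0, 4)
  2P = (1, 2)
  3P = (3, 2)
  4P = (3, 3)
  5P = (1, 3)
Match found at i = 5.

k = 5


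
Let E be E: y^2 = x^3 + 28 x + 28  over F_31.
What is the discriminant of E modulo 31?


4 a^3 + 27 b^2 = 4*28^3 + 27*28^2 = 87808 + 21168 = 108976
Delta = -16 * (108976) = -1743616
Delta mod 31 = 10

Delta = 10 (mod 31)


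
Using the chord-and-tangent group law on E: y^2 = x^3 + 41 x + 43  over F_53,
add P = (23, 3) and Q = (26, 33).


P != Q, so use the chord formula.
s = (y2 - y1) / (x2 - x1) = (30) / (3) mod 53 = 10
x3 = s^2 - x1 - x2 mod 53 = 10^2 - 23 - 26 = 51
y3 = s (x1 - x3) - y1 mod 53 = 10 * (23 - 51) - 3 = 35

P + Q = (51, 35)


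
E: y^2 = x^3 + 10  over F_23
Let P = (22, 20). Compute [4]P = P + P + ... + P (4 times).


k = 4 = 100_2 (binary, LSB first: 001)
Double-and-add from P = (22, 20):
  bit 0 = 0: acc unchanged = O
  bit 1 = 0: acc unchanged = O
  bit 2 = 1: acc = O + (8, 4) = (8, 4)

4P = (8, 4)


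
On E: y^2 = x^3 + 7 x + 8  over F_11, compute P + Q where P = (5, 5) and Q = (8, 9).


P != Q, so use the chord formula.
s = (y2 - y1) / (x2 - x1) = (4) / (3) mod 11 = 5
x3 = s^2 - x1 - x2 mod 11 = 5^2 - 5 - 8 = 1
y3 = s (x1 - x3) - y1 mod 11 = 5 * (5 - 1) - 5 = 4

P + Q = (1, 4)


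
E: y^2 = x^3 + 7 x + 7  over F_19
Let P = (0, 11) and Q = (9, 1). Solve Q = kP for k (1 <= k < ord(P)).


Enumerate multiples of P until we hit Q = (9, 1):
  1P = (0, 11)
  2P = (16, 15)
  3P = (9, 1)
Match found at i = 3.

k = 3


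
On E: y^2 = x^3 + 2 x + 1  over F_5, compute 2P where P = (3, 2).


Doubling: s = (3 x1^2 + a) / (2 y1)
s = (3*3^2 + 2) / (2*2) mod 5 = 1
x3 = s^2 - 2 x1 mod 5 = 1^2 - 2*3 = 0
y3 = s (x1 - x3) - y1 mod 5 = 1 * (3 - 0) - 2 = 1

2P = (0, 1)


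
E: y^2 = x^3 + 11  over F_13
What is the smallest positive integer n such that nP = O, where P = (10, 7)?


Compute successive multiples of P until we hit O:
  1P = (10, 7)
  2P = (7, 9)
  3P = (8, 9)
  4P = (9, 5)
  5P = (11, 4)
  6P = (1, 5)
  7P = (12, 7)
  8P = (4, 6)
  ... (continuing to 19P)
  19P = O

ord(P) = 19


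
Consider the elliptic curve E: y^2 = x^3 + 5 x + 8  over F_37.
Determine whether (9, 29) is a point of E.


Check whether y^2 = x^3 + 5 x + 8 (mod 37) for (x, y) = (9, 29).
LHS: y^2 = 29^2 mod 37 = 27
RHS: x^3 + 5 x + 8 = 9^3 + 5*9 + 8 mod 37 = 5
LHS != RHS

No, not on the curve


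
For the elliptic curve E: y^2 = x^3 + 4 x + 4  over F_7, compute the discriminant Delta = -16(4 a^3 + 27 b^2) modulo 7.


4 a^3 + 27 b^2 = 4*4^3 + 27*4^2 = 256 + 432 = 688
Delta = -16 * (688) = -11008
Delta mod 7 = 3

Delta = 3 (mod 7)


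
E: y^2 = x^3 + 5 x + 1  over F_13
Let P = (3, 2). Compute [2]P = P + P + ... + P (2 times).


k = 2 = 10_2 (binary, LSB first: 01)
Double-and-add from P = (3, 2):
  bit 0 = 0: acc unchanged = O
  bit 1 = 1: acc = O + (6, 0) = (6, 0)

2P = (6, 0)


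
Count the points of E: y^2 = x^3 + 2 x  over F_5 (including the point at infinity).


For each x in F_5, count y with y^2 = x^3 + 2 x + 0 mod 5:
  x = 0: RHS = 0, y in [0]  -> 1 point(s)
Affine points: 1. Add the point at infinity: total = 2.

#E(F_5) = 2


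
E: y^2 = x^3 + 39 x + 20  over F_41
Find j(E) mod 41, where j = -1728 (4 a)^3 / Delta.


Delta = -16(4 a^3 + 27 b^2) mod 41 = 35
-1728 * (4 a)^3 = -1728 * (4*39)^3 mod 41 = 38
j = 38 * 35^(-1) mod 41 = 21

j = 21 (mod 41)


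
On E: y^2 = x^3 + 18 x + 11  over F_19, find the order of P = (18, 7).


Compute successive multiples of P until we hit O:
  1P = (18, 7)
  2P = (9, 16)
  3P = (12, 6)
  4P = (17, 9)
  5P = (7, 9)
  6P = (0, 7)
  7P = (1, 12)
  8P = (11, 1)
  ... (continuing to 27P)
  27P = O

ord(P) = 27


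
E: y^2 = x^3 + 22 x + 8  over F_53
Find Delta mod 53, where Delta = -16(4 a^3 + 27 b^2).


4 a^3 + 27 b^2 = 4*22^3 + 27*8^2 = 42592 + 1728 = 44320
Delta = -16 * (44320) = -709120
Delta mod 53 = 20

Delta = 20 (mod 53)


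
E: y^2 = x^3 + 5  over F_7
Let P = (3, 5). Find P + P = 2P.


Doubling: s = (3 x1^2 + a) / (2 y1)
s = (3*3^2 + 0) / (2*5) mod 7 = 2
x3 = s^2 - 2 x1 mod 7 = 2^2 - 2*3 = 5
y3 = s (x1 - x3) - y1 mod 7 = 2 * (3 - 5) - 5 = 5

2P = (5, 5)


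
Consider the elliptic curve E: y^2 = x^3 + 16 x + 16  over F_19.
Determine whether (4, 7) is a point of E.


Check whether y^2 = x^3 + 16 x + 16 (mod 19) for (x, y) = (4, 7).
LHS: y^2 = 7^2 mod 19 = 11
RHS: x^3 + 16 x + 16 = 4^3 + 16*4 + 16 mod 19 = 11
LHS = RHS

Yes, on the curve


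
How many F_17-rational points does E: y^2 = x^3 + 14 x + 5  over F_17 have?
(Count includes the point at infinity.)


For each x in F_17, count y with y^2 = x^3 + 14 x + 5 mod 17:
  x = 5: RHS = 13, y in [8, 9]  -> 2 point(s)
  x = 6: RHS = 16, y in [4, 13]  -> 2 point(s)
  x = 7: RHS = 4, y in [2, 15]  -> 2 point(s)
  x = 8: RHS = 0, y in [0]  -> 1 point(s)
  x = 13: RHS = 4, y in [2, 15]  -> 2 point(s)
  x = 14: RHS = 4, y in [2, 15]  -> 2 point(s)
Affine points: 11. Add the point at infinity: total = 12.

#E(F_17) = 12


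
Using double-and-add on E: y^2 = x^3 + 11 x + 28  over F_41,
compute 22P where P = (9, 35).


k = 22 = 10110_2 (binary, LSB first: 01101)
Double-and-add from P = (9, 35):
  bit 0 = 0: acc unchanged = O
  bit 1 = 1: acc = O + (28, 5) = (28, 5)
  bit 2 = 1: acc = (28, 5) + (18, 21) = (32, 26)
  bit 3 = 0: acc unchanged = (32, 26)
  bit 4 = 1: acc = (32, 26) + (6, 33) = (28, 36)

22P = (28, 36)


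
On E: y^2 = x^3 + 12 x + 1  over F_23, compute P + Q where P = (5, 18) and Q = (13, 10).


P != Q, so use the chord formula.
s = (y2 - y1) / (x2 - x1) = (15) / (8) mod 23 = 22
x3 = s^2 - x1 - x2 mod 23 = 22^2 - 5 - 13 = 6
y3 = s (x1 - x3) - y1 mod 23 = 22 * (5 - 6) - 18 = 6

P + Q = (6, 6)


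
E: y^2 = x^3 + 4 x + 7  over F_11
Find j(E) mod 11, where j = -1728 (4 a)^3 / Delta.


Delta = -16(4 a^3 + 27 b^2) mod 11 = 3
-1728 * (4 a)^3 = -1728 * (4*4)^3 mod 11 = 7
j = 7 * 3^(-1) mod 11 = 6

j = 6 (mod 11)


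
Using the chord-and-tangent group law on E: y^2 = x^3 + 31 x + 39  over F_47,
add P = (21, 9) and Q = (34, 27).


P != Q, so use the chord formula.
s = (y2 - y1) / (x2 - x1) = (18) / (13) mod 47 = 5
x3 = s^2 - x1 - x2 mod 47 = 5^2 - 21 - 34 = 17
y3 = s (x1 - x3) - y1 mod 47 = 5 * (21 - 17) - 9 = 11

P + Q = (17, 11)


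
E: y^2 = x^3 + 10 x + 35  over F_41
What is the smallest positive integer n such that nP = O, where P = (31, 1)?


Compute successive multiples of P until we hit O:
  1P = (31, 1)
  2P = (19, 14)
  3P = (1, 28)
  4P = (34, 14)
  5P = (13, 36)
  6P = (29, 27)
  7P = (27, 29)
  8P = (32, 6)
  ... (continuing to 20P)
  20P = O

ord(P) = 20


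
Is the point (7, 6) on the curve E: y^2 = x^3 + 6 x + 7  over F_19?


Check whether y^2 = x^3 + 6 x + 7 (mod 19) for (x, y) = (7, 6).
LHS: y^2 = 6^2 mod 19 = 17
RHS: x^3 + 6 x + 7 = 7^3 + 6*7 + 7 mod 19 = 12
LHS != RHS

No, not on the curve


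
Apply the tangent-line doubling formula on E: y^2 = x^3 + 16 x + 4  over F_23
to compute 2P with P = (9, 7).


Doubling: s = (3 x1^2 + a) / (2 y1)
s = (3*9^2 + 16) / (2*7) mod 23 = 7
x3 = s^2 - 2 x1 mod 23 = 7^2 - 2*9 = 8
y3 = s (x1 - x3) - y1 mod 23 = 7 * (9 - 8) - 7 = 0

2P = (8, 0)


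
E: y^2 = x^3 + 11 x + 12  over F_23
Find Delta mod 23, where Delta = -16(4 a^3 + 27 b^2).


4 a^3 + 27 b^2 = 4*11^3 + 27*12^2 = 5324 + 3888 = 9212
Delta = -16 * (9212) = -147392
Delta mod 23 = 15

Delta = 15 (mod 23)


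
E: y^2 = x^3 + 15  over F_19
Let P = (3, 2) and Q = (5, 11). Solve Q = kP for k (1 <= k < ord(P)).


Enumerate multiples of P until we hit Q = (5, 11):
  1P = (3, 2)
  2P = (17, 8)
  3P = (5, 8)
  4P = (1, 4)
  5P = (16, 11)
  6P = (7, 4)
  7P = (14, 2)
  8P = (2, 17)
  9P = (11, 4)
  10P = (11, 15)
  11P = (2, 2)
  12P = (14, 17)
  13P = (7, 15)
  14P = (16, 8)
  15P = (1, 15)
  16P = (5, 11)
Match found at i = 16.

k = 16


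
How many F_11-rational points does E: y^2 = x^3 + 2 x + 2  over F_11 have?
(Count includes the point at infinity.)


For each x in F_11, count y with y^2 = x^3 + 2 x + 2 mod 11:
  x = 1: RHS = 5, y in [4, 7]  -> 2 point(s)
  x = 2: RHS = 3, y in [5, 6]  -> 2 point(s)
  x = 5: RHS = 5, y in [4, 7]  -> 2 point(s)
  x = 9: RHS = 1, y in [1, 10]  -> 2 point(s)
Affine points: 8. Add the point at infinity: total = 9.

#E(F_11) = 9


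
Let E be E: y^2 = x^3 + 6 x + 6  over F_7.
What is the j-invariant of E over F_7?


Delta = -16(4 a^3 + 27 b^2) mod 7 = 3
-1728 * (4 a)^3 = -1728 * (4*6)^3 mod 7 = 6
j = 6 * 3^(-1) mod 7 = 2

j = 2 (mod 7)


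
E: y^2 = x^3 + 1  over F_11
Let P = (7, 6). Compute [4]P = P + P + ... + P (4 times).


k = 4 = 100_2 (binary, LSB first: 001)
Double-and-add from P = (7, 6):
  bit 0 = 0: acc unchanged = O
  bit 1 = 0: acc unchanged = O
  bit 2 = 1: acc = O + (0, 1) = (0, 1)

4P = (0, 1)


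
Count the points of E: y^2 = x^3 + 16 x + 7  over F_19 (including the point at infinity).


For each x in F_19, count y with y^2 = x^3 + 16 x + 7 mod 19:
  x = 0: RHS = 7, y in [8, 11]  -> 2 point(s)
  x = 1: RHS = 5, y in [9, 10]  -> 2 point(s)
  x = 2: RHS = 9, y in [3, 16]  -> 2 point(s)
  x = 3: RHS = 6, y in [5, 14]  -> 2 point(s)
  x = 7: RHS = 6, y in [5, 14]  -> 2 point(s)
  x = 8: RHS = 1, y in [1, 18]  -> 2 point(s)
  x = 9: RHS = 6, y in [5, 14]  -> 2 point(s)
  x = 14: RHS = 11, y in [7, 12]  -> 2 point(s)
  x = 17: RHS = 5, y in [9, 10]  -> 2 point(s)
  x = 18: RHS = 9, y in [3, 16]  -> 2 point(s)
Affine points: 20. Add the point at infinity: total = 21.

#E(F_19) = 21


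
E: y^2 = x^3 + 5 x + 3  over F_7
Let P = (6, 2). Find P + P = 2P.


Doubling: s = (3 x1^2 + a) / (2 y1)
s = (3*6^2 + 5) / (2*2) mod 7 = 2
x3 = s^2 - 2 x1 mod 7 = 2^2 - 2*6 = 6
y3 = s (x1 - x3) - y1 mod 7 = 2 * (6 - 6) - 2 = 5

2P = (6, 5)


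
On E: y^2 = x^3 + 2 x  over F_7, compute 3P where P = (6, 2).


k = 3 = 11_2 (binary, LSB first: 11)
Double-and-add from P = (6, 2):
  bit 0 = 1: acc = O + (6, 2) = (6, 2)
  bit 1 = 1: acc = (6, 2) + (4, 4) = (5, 4)

3P = (5, 4)


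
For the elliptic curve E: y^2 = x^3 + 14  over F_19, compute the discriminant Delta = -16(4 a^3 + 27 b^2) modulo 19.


4 a^3 + 27 b^2 = 4*0^3 + 27*14^2 = 0 + 5292 = 5292
Delta = -16 * (5292) = -84672
Delta mod 19 = 11

Delta = 11 (mod 19)


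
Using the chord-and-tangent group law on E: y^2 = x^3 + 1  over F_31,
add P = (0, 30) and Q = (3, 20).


P != Q, so use the chord formula.
s = (y2 - y1) / (x2 - x1) = (21) / (3) mod 31 = 7
x3 = s^2 - x1 - x2 mod 31 = 7^2 - 0 - 3 = 15
y3 = s (x1 - x3) - y1 mod 31 = 7 * (0 - 15) - 30 = 20

P + Q = (15, 20)


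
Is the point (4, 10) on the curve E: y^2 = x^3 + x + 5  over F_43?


Check whether y^2 = x^3 + 1 x + 5 (mod 43) for (x, y) = (4, 10).
LHS: y^2 = 10^2 mod 43 = 14
RHS: x^3 + 1 x + 5 = 4^3 + 1*4 + 5 mod 43 = 30
LHS != RHS

No, not on the curve


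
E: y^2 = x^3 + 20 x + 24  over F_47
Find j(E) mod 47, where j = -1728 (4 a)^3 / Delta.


Delta = -16(4 a^3 + 27 b^2) mod 47 = 4
-1728 * (4 a)^3 = -1728 * (4*20)^3 mod 47 = 37
j = 37 * 4^(-1) mod 47 = 21

j = 21 (mod 47)


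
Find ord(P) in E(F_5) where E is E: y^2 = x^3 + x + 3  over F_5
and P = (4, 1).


Compute successive multiples of P until we hit O:
  1P = (4, 1)
  2P = (1, 0)
  3P = (4, 4)
  4P = O

ord(P) = 4


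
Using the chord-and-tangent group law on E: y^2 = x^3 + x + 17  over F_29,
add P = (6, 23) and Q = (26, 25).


P != Q, so use the chord formula.
s = (y2 - y1) / (x2 - x1) = (2) / (20) mod 29 = 3
x3 = s^2 - x1 - x2 mod 29 = 3^2 - 6 - 26 = 6
y3 = s (x1 - x3) - y1 mod 29 = 3 * (6 - 6) - 23 = 6

P + Q = (6, 6)


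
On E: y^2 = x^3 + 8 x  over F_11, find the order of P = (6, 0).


Compute successive multiples of P until we hit O:
  1P = (6, 0)
  2P = O

ord(P) = 2


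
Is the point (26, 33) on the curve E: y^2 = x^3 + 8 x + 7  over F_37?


Check whether y^2 = x^3 + 8 x + 7 (mod 37) for (x, y) = (26, 33).
LHS: y^2 = 33^2 mod 37 = 16
RHS: x^3 + 8 x + 7 = 26^3 + 8*26 + 7 mod 37 = 31
LHS != RHS

No, not on the curve


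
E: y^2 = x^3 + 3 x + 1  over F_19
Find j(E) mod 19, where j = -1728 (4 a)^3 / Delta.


Delta = -16(4 a^3 + 27 b^2) mod 19 = 6
-1728 * (4 a)^3 = -1728 * (4*3)^3 mod 19 = 18
j = 18 * 6^(-1) mod 19 = 3

j = 3 (mod 19)


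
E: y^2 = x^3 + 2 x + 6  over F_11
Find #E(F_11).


For each x in F_11, count y with y^2 = x^3 + 2 x + 6 mod 11:
  x = 1: RHS = 9, y in [3, 8]  -> 2 point(s)
  x = 4: RHS = 1, y in [1, 10]  -> 2 point(s)
  x = 5: RHS = 9, y in [3, 8]  -> 2 point(s)
  x = 6: RHS = 3, y in [5, 6]  -> 2 point(s)
  x = 7: RHS = 0, y in [0]  -> 1 point(s)
  x = 9: RHS = 5, y in [4, 7]  -> 2 point(s)
  x = 10: RHS = 3, y in [5, 6]  -> 2 point(s)
Affine points: 13. Add the point at infinity: total = 14.

#E(F_11) = 14


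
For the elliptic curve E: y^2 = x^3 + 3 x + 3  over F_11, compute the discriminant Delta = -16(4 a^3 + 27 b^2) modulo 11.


4 a^3 + 27 b^2 = 4*3^3 + 27*3^2 = 108 + 243 = 351
Delta = -16 * (351) = -5616
Delta mod 11 = 5

Delta = 5 (mod 11)


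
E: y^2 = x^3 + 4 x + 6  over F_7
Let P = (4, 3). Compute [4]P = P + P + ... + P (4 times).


k = 4 = 100_2 (binary, LSB first: 001)
Double-and-add from P = (4, 3):
  bit 0 = 0: acc unchanged = O
  bit 1 = 0: acc unchanged = O
  bit 2 = 1: acc = O + (5, 5) = (5, 5)

4P = (5, 5)


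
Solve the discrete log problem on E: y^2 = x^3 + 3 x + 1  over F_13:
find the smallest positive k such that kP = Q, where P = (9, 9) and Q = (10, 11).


Enumerate multiples of P until we hit Q = (10, 11):
  1P = (9, 9)
  2P = (7, 1)
  3P = (0, 1)
  4P = (8, 2)
  5P = (6, 12)
  6P = (12, 7)
  7P = (4, 5)
  8P = (10, 11)
Match found at i = 8.

k = 8


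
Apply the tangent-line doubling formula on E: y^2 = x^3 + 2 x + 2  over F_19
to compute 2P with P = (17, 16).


Doubling: s = (3 x1^2 + a) / (2 y1)
s = (3*17^2 + 2) / (2*16) mod 19 = 4
x3 = s^2 - 2 x1 mod 19 = 4^2 - 2*17 = 1
y3 = s (x1 - x3) - y1 mod 19 = 4 * (17 - 1) - 16 = 10

2P = (1, 10)


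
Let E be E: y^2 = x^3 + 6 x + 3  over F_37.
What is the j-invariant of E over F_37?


Delta = -16(4 a^3 + 27 b^2) mod 37 = 11
-1728 * (4 a)^3 = -1728 * (4*6)^3 mod 37 = 31
j = 31 * 11^(-1) mod 37 = 23

j = 23 (mod 37)


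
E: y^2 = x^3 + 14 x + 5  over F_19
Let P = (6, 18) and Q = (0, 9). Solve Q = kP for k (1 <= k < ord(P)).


Enumerate multiples of P until we hit Q = (0, 9):
  1P = (6, 18)
  2P = (4, 12)
  3P = (18, 3)
  4P = (12, 18)
  5P = (1, 1)
  6P = (0, 10)
  7P = (0, 9)
Match found at i = 7.

k = 7


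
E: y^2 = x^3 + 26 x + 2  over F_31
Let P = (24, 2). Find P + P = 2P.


Doubling: s = (3 x1^2 + a) / (2 y1)
s = (3*24^2 + 26) / (2*2) mod 31 = 20
x3 = s^2 - 2 x1 mod 31 = 20^2 - 2*24 = 11
y3 = s (x1 - x3) - y1 mod 31 = 20 * (24 - 11) - 2 = 10

2P = (11, 10)


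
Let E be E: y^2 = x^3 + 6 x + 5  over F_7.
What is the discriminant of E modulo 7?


4 a^3 + 27 b^2 = 4*6^3 + 27*5^2 = 864 + 675 = 1539
Delta = -16 * (1539) = -24624
Delta mod 7 = 2

Delta = 2 (mod 7)


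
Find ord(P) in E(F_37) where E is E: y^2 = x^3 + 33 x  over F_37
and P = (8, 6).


Compute successive multiples of P until we hit O:
  1P = (8, 6)
  2P = (28, 26)
  3P = (2, 0)
  4P = (28, 11)
  5P = (8, 31)
  6P = O

ord(P) = 6


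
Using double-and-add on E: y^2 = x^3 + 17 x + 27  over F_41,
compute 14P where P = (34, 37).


k = 14 = 1110_2 (binary, LSB first: 0111)
Double-and-add from P = (34, 37):
  bit 0 = 0: acc unchanged = O
  bit 1 = 1: acc = O + (14, 4) = (14, 4)
  bit 2 = 1: acc = (14, 4) + (12, 14) = (40, 3)
  bit 3 = 1: acc = (40, 3) + (26, 28) = (24, 27)

14P = (24, 27)


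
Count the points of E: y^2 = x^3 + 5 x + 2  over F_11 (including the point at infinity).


For each x in F_11, count y with y^2 = x^3 + 5 x + 2 mod 11:
  x = 2: RHS = 9, y in [3, 8]  -> 2 point(s)
  x = 3: RHS = 0, y in [0]  -> 1 point(s)
  x = 4: RHS = 9, y in [3, 8]  -> 2 point(s)
  x = 5: RHS = 9, y in [3, 8]  -> 2 point(s)
  x = 8: RHS = 4, y in [2, 9]  -> 2 point(s)
Affine points: 9. Add the point at infinity: total = 10.

#E(F_11) = 10


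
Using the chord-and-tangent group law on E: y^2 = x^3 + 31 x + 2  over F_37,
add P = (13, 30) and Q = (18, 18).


P != Q, so use the chord formula.
s = (y2 - y1) / (x2 - x1) = (25) / (5) mod 37 = 5
x3 = s^2 - x1 - x2 mod 37 = 5^2 - 13 - 18 = 31
y3 = s (x1 - x3) - y1 mod 37 = 5 * (13 - 31) - 30 = 28

P + Q = (31, 28)


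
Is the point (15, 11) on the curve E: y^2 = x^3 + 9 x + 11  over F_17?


Check whether y^2 = x^3 + 9 x + 11 (mod 17) for (x, y) = (15, 11).
LHS: y^2 = 11^2 mod 17 = 2
RHS: x^3 + 9 x + 11 = 15^3 + 9*15 + 11 mod 17 = 2
LHS = RHS

Yes, on the curve


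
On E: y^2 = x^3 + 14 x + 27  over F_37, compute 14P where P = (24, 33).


k = 14 = 1110_2 (binary, LSB first: 0111)
Double-and-add from P = (24, 33):
  bit 0 = 0: acc unchanged = O
  bit 1 = 1: acc = O + (14, 28) = (14, 28)
  bit 2 = 1: acc = (14, 28) + (2, 27) = (30, 20)
  bit 3 = 1: acc = (30, 20) + (21, 31) = (35, 19)

14P = (35, 19)


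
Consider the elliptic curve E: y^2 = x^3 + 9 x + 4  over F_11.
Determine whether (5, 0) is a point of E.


Check whether y^2 = x^3 + 9 x + 4 (mod 11) for (x, y) = (5, 0).
LHS: y^2 = 0^2 mod 11 = 0
RHS: x^3 + 9 x + 4 = 5^3 + 9*5 + 4 mod 11 = 9
LHS != RHS

No, not on the curve


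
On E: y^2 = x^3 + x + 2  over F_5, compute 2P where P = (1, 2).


Doubling: s = (3 x1^2 + a) / (2 y1)
s = (3*1^2 + 1) / (2*2) mod 5 = 1
x3 = s^2 - 2 x1 mod 5 = 1^2 - 2*1 = 4
y3 = s (x1 - x3) - y1 mod 5 = 1 * (1 - 4) - 2 = 0

2P = (4, 0)


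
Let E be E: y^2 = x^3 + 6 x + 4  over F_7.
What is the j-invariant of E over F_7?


Delta = -16(4 a^3 + 27 b^2) mod 7 = 5
-1728 * (4 a)^3 = -1728 * (4*6)^3 mod 7 = 6
j = 6 * 5^(-1) mod 7 = 4

j = 4 (mod 7)


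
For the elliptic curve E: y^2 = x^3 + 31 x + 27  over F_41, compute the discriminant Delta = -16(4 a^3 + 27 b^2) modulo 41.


4 a^3 + 27 b^2 = 4*31^3 + 27*27^2 = 119164 + 19683 = 138847
Delta = -16 * (138847) = -2221552
Delta mod 41 = 33

Delta = 33 (mod 41)


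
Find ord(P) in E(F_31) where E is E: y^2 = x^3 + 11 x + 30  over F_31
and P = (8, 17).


Compute successive multiples of P until we hit O:
  1P = (8, 17)
  2P = (23, 22)
  3P = (7, 4)
  4P = (30, 7)
  5P = (26, 25)
  6P = (6, 8)
  7P = (14, 18)
  8P = (3, 20)
  ... (continuing to 17P)
  17P = O

ord(P) = 17


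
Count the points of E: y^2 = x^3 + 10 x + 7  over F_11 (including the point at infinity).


For each x in F_11, count y with y^2 = x^3 + 10 x + 7 mod 11:
  x = 3: RHS = 9, y in [3, 8]  -> 2 point(s)
  x = 4: RHS = 1, y in [1, 10]  -> 2 point(s)
  x = 8: RHS = 5, y in [4, 7]  -> 2 point(s)
  x = 9: RHS = 1, y in [1, 10]  -> 2 point(s)
Affine points: 8. Add the point at infinity: total = 9.

#E(F_11) = 9


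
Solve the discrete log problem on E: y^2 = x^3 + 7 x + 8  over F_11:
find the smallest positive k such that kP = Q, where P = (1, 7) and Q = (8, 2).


Enumerate multiples of P until we hit Q = (8, 2):
  1P = (1, 7)
  2P = (3, 1)
  3P = (5, 5)
  4P = (8, 2)
Match found at i = 4.

k = 4


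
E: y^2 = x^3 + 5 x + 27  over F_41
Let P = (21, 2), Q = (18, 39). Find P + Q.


P != Q, so use the chord formula.
s = (y2 - y1) / (x2 - x1) = (37) / (38) mod 41 = 15
x3 = s^2 - x1 - x2 mod 41 = 15^2 - 21 - 18 = 22
y3 = s (x1 - x3) - y1 mod 41 = 15 * (21 - 22) - 2 = 24

P + Q = (22, 24)


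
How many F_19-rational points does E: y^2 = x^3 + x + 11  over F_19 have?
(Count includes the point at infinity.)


For each x in F_19, count y with y^2 = x^3 + 1 x + 11 mod 19:
  x = 0: RHS = 11, y in [7, 12]  -> 2 point(s)
  x = 6: RHS = 5, y in [9, 10]  -> 2 point(s)
  x = 7: RHS = 0, y in [0]  -> 1 point(s)
  x = 11: RHS = 4, y in [2, 17]  -> 2 point(s)
  x = 13: RHS = 17, y in [6, 13]  -> 2 point(s)
  x = 15: RHS = 0, y in [0]  -> 1 point(s)
  x = 16: RHS = 0, y in [0]  -> 1 point(s)
  x = 17: RHS = 1, y in [1, 18]  -> 2 point(s)
  x = 18: RHS = 9, y in [3, 16]  -> 2 point(s)
Affine points: 15. Add the point at infinity: total = 16.

#E(F_19) = 16


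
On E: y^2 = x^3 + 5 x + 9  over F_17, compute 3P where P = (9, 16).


k = 3 = 11_2 (binary, LSB first: 11)
Double-and-add from P = (9, 16):
  bit 0 = 1: acc = O + (9, 16) = (9, 16)
  bit 1 = 1: acc = (9, 16) + (7, 8) = (0, 3)

3P = (0, 3)


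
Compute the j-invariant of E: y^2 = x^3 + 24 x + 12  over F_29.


Delta = -16(4 a^3 + 27 b^2) mod 29 = 22
-1728 * (4 a)^3 = -1728 * (4*24)^3 mod 29 = 19
j = 19 * 22^(-1) mod 29 = 18

j = 18 (mod 29)


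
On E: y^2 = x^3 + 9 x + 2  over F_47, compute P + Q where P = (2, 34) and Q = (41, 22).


P != Q, so use the chord formula.
s = (y2 - y1) / (x2 - x1) = (35) / (39) mod 47 = 25
x3 = s^2 - x1 - x2 mod 47 = 25^2 - 2 - 41 = 18
y3 = s (x1 - x3) - y1 mod 47 = 25 * (2 - 18) - 34 = 36

P + Q = (18, 36)


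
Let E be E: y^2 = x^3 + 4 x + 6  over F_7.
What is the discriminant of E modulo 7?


4 a^3 + 27 b^2 = 4*4^3 + 27*6^2 = 256 + 972 = 1228
Delta = -16 * (1228) = -19648
Delta mod 7 = 1

Delta = 1 (mod 7)


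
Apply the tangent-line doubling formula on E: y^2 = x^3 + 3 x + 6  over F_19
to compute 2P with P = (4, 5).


Doubling: s = (3 x1^2 + a) / (2 y1)
s = (3*4^2 + 3) / (2*5) mod 19 = 7
x3 = s^2 - 2 x1 mod 19 = 7^2 - 2*4 = 3
y3 = s (x1 - x3) - y1 mod 19 = 7 * (4 - 3) - 5 = 2

2P = (3, 2)


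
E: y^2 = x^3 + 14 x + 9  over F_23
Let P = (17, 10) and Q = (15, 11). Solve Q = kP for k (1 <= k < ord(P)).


Enumerate multiples of P until we hit Q = (15, 11):
  1P = (17, 10)
  2P = (20, 20)
  3P = (15, 12)
  4P = (15, 11)
Match found at i = 4.

k = 4


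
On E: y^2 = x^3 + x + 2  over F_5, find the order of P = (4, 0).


Compute successive multiples of P until we hit O:
  1P = (4, 0)
  2P = O

ord(P) = 2


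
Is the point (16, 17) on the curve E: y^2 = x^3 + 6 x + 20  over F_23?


Check whether y^2 = x^3 + 6 x + 20 (mod 23) for (x, y) = (16, 17).
LHS: y^2 = 17^2 mod 23 = 13
RHS: x^3 + 6 x + 20 = 16^3 + 6*16 + 20 mod 23 = 3
LHS != RHS

No, not on the curve


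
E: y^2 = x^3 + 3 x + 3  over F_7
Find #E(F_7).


For each x in F_7, count y with y^2 = x^3 + 3 x + 3 mod 7:
  x = 1: RHS = 0, y in [0]  -> 1 point(s)
  x = 3: RHS = 4, y in [2, 5]  -> 2 point(s)
  x = 4: RHS = 2, y in [3, 4]  -> 2 point(s)
Affine points: 5. Add the point at infinity: total = 6.

#E(F_7) = 6


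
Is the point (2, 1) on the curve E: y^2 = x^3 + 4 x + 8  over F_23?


Check whether y^2 = x^3 + 4 x + 8 (mod 23) for (x, y) = (2, 1).
LHS: y^2 = 1^2 mod 23 = 1
RHS: x^3 + 4 x + 8 = 2^3 + 4*2 + 8 mod 23 = 1
LHS = RHS

Yes, on the curve


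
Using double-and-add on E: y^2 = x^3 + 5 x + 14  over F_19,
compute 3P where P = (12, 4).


k = 3 = 11_2 (binary, LSB first: 11)
Double-and-add from P = (12, 4):
  bit 0 = 1: acc = O + (12, 4) = (12, 4)
  bit 1 = 1: acc = (12, 4) + (14, 15) = (9, 3)

3P = (9, 3)


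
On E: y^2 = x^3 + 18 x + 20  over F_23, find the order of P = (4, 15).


Compute successive multiples of P until we hit O:
  1P = (4, 15)
  2P = (18, 14)
  3P = (3, 3)
  4P = (22, 22)
  5P = (10, 21)
  6P = (10, 2)
  7P = (22, 1)
  8P = (3, 20)
  ... (continuing to 11P)
  11P = O

ord(P) = 11


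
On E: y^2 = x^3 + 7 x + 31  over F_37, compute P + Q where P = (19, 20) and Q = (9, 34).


P != Q, so use the chord formula.
s = (y2 - y1) / (x2 - x1) = (14) / (27) mod 37 = 6
x3 = s^2 - x1 - x2 mod 37 = 6^2 - 19 - 9 = 8
y3 = s (x1 - x3) - y1 mod 37 = 6 * (19 - 8) - 20 = 9

P + Q = (8, 9)
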